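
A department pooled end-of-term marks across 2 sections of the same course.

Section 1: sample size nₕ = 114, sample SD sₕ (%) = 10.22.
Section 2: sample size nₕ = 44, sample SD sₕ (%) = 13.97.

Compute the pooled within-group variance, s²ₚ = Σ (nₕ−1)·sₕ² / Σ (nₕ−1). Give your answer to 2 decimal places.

129.45

1: (114−1)·10.22² = 113·104.4484 = 11802.6692
2: (44−1)·13.97² = 43·195.1609 = 8391.9187
Numerator = 20194.5879; denominator = Σ(nₕ−1) = 156.
s²ₚ = 20194.5879/156 = 129.4525... → 129.45.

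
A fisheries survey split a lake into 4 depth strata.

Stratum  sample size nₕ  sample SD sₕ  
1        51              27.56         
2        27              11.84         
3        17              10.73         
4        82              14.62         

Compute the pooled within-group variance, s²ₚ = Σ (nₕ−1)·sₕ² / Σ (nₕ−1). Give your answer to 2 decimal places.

1: (51−1)·27.56² = 50·759.5536 = 37977.68
2: (27−1)·11.84² = 26·140.1856 = 3644.8256
3: (17−1)·10.73² = 16·115.1329 = 1842.1264
4: (82−1)·14.62² = 81·213.7444 = 17313.2964
Numerator = 60777.9284; denominator = Σ(nₕ−1) = 173.
s²ₚ = 60777.9284/173 = 351.3175... → 351.32.

351.32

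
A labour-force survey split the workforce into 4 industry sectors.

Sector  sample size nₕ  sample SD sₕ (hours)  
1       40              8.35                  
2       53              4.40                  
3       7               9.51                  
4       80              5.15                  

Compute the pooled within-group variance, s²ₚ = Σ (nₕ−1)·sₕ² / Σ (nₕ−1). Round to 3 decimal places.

36.158

1: (40−1)·8.35² = 39·69.7225 = 2719.1775
2: (53−1)·4.40² = 52·19.36 = 1006.72
3: (7−1)·9.51² = 6·90.4401 = 542.6406
4: (80−1)·5.15² = 79·26.5225 = 2095.2775
Numerator = 6363.8156; denominator = Σ(nₕ−1) = 176.
s²ₚ = 6363.8156/176 = 36.15804... → 36.158.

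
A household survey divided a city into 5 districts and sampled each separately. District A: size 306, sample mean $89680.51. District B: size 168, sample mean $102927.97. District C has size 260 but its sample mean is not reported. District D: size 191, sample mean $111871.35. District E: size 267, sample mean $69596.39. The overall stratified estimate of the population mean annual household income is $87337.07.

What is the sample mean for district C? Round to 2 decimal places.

N = 306 + 168 + 260 + 191 + 267 = 1192.
Overall total = μ·N = 87337.07·1192 = 104105787.44.
Subtract the known strata: 306·89680.51 + 168·102927.97 + 191·111871.35 + 267·69596.39 = 84683799.
Remaining total for district C: 104105787.44 − 84683799 = 19421988.44.
Divide by its size: 19421988.44 / 260 = 74699.9555... → 74699.96.

74699.96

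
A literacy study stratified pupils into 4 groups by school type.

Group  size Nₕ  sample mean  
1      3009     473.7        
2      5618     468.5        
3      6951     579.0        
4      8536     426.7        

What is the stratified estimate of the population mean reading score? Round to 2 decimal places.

486.20

N = 3009 + 5618 + 6951 + 8536 = 24114.
The stratified mean weights each stratum mean by its population share Nₕ/N.
Σ Nₕx̄ₕ = 3009·473.7 + 5618·468.5 + 6951·579.0 + 8536·426.7 = 1425363.3 + 2632033 + 4024629 + 3642311.2 = 11724336.5.
Divide by N: 11724336.5 / 24114 = 486.2045... → 486.20.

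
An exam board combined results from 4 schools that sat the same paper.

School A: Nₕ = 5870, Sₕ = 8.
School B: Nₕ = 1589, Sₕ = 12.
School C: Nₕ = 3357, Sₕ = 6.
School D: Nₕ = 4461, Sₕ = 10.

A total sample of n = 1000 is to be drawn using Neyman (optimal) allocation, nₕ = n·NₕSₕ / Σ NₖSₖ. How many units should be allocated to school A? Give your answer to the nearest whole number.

359

Σ NₕSₕ = 5870·8 + 1589·12 + 3357·6 + 4461·10 = 130780.
Share for A: 46960/130780 = 0.35908.
n_A = 1000 × 0.35908 = 359.076... → 359.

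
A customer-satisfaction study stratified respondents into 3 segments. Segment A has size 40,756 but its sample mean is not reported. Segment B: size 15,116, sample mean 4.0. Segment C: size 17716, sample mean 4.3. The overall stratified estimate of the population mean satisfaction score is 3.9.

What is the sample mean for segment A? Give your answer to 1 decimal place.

3.7

Σ Nₕx̄ₕ = N·μ, so 40756·x̄_A = 73588·3.9 − (15116·4.0 + 17716·4.3).
= 286993.2 − 136642.8 = 150350.4.
x̄_A = 150350.4 / 40756 = 3.689... → 3.7.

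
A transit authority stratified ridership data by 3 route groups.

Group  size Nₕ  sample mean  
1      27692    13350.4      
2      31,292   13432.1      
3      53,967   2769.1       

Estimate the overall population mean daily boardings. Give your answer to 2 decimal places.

N = 27692 + 31292 + 53967 = 112951.
Overall mean = Σ (Nₕ/N)·x̄ₕ — weight by population share, not a simple average.
Σ Nₕx̄ₕ = 27692·13350.4 + 31292·13432.1 + 53967·2769.1 = 369699276.8 + 420317273.2 + 149440019.7 = 939456569.7.
Divide by N: 939456569.7 / 112951 = 8317.3816... → 8317.38.

8317.38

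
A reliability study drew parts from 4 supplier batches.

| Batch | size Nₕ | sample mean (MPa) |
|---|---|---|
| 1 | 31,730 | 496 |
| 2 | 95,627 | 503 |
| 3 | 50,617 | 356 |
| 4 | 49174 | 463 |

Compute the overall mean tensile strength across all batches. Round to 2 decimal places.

460.61

N = 227148; weights Wₕ = Nₕ/N = (0.1397, 0.4210, 0.2228, 0.2165).
x̄_st = Σ Wₕ·x̄ₕ = 0.1397·496 + 0.4210·503 + 0.2228·356 + 0.2165·463 ≈ 460.6058...
→ 460.61.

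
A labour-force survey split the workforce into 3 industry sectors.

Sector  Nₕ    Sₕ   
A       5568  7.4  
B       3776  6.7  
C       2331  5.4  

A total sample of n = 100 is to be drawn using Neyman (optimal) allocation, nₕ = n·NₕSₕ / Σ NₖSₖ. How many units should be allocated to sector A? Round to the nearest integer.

A: NₕSₕ = 5568·7.4 = 41203.2
B: NₕSₕ = 3776·6.7 = 25299.2
C: NₕSₕ = 2331·5.4 = 12587.4
Σ NₕSₕ = 79089.8.
n_A = 100·41203.2/79089.8 = 52.097... → 52.

52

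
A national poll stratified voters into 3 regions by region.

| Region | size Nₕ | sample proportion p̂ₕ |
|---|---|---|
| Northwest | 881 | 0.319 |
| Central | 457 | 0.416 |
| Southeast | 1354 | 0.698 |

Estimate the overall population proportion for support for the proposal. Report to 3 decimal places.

Wₕ = Nₕ/N with N = 2692: 0.3273, 0.1698, 0.5030.
p̂_st = 0.3273·0.319 + 0.1698·0.416 + 0.5030·0.698 ≈ 0.52609... → 0.526.

0.526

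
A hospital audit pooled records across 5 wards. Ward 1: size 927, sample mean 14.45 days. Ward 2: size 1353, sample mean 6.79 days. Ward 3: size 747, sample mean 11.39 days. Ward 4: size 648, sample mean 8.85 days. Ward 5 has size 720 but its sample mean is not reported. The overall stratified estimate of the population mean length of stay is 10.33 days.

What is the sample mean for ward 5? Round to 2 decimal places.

11.91

N = 927 + 1353 + 747 + 648 + 720 = 4395.
Overall total = μ·N = 10.33·4395 = 45400.35.
Subtract the known strata: 927·14.45 + 1353·6.79 + 747·11.39 + 648·8.85 = 36825.15.
Remaining total for ward 5: 45400.35 − 36825.15 = 8575.2.
Divide by its size: 8575.2 / 720 = 11.91 → 11.91.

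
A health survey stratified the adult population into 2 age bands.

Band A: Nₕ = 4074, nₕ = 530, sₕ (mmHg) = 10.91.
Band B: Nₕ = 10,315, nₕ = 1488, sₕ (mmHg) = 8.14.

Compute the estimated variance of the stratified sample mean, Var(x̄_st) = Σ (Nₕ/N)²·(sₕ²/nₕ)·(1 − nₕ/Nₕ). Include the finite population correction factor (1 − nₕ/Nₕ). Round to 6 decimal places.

0.035244

N = 14389; Wₕ = Nₕ/N.
band A: (4074/14389)²·10.91²/530·(1 − 530/4074) = 0.015661276
band B: (10315/14389)²·8.14²/1488·(1 − 1488/10315) = 0.019582449
Sum = 0.035243725 → 0.035244.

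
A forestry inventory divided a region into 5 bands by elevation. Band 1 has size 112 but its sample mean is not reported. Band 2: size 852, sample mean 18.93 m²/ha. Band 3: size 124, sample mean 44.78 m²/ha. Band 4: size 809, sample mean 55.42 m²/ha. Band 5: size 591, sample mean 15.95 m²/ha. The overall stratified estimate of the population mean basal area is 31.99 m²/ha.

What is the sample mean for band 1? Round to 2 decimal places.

32.58

N = 112 + 852 + 124 + 809 + 591 = 2488.
Overall total = μ·N = 31.99·2488 = 79591.12.
Subtract the known strata: 852·18.93 + 124·44.78 + 809·55.42 + 591·15.95 = 75942.31.
Remaining total for band 1: 79591.12 − 75942.31 = 3648.81.
Divide by its size: 3648.81 / 112 = 32.5787... → 32.58.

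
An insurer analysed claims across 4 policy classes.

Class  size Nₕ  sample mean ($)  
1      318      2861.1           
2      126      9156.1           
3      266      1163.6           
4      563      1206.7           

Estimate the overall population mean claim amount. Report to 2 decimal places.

x̄_st = (Σ Nₕx̄ₕ) / (Σ Nₕ) = (318·2861.1 + 126·9156.1 + 266·1163.6 + 563·1206.7) / 1273
= 3052388.1 / 1273 = 2397.7911... → 2397.79.

2397.79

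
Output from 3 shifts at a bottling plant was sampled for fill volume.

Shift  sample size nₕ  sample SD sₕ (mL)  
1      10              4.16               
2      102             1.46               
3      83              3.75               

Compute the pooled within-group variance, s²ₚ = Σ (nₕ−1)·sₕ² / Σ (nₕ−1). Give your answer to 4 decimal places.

7.9384

Degrees of freedom: 9 + 101 + 82 = 192.
Σ(nₕ−1)sₕ² = 9·17.3056 + 101·2.1316 + 82·14.0625 = 1524.167.
s²ₚ = 1524.167 / 192 = 7.938370... → 7.9384.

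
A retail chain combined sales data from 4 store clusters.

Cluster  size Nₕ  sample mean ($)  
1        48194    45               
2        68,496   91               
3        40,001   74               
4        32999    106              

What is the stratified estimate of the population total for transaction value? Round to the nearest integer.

Population total = Σ Nₕ·x̄ₕ (each stratum's size times its mean).
48194·45 + 68496·91 + 40001·74 + 32999·106 = 2168730 + 6233136 + 2960074 + 3497894 = 14859834.

14859834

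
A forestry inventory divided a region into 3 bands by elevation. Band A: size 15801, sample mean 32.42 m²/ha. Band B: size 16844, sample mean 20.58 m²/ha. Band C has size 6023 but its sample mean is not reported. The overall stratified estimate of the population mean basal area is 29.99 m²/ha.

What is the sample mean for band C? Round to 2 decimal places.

Σ Nₕx̄ₕ = N·μ, so 6023·x̄_C = 38668·29.99 − (15801·32.42 + 16844·20.58).
= 1159653.32 − 858917.94 = 300735.38.
x̄_C = 300735.38 / 6023 = 49.9312... → 49.93.

49.93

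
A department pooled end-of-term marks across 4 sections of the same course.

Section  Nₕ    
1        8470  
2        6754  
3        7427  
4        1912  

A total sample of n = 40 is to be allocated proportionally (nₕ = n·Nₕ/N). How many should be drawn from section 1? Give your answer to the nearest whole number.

Share of section 1 = 8470/24563 = 0.34483.
Allocate 40 × 0.34483 = 13.793... → 14.

14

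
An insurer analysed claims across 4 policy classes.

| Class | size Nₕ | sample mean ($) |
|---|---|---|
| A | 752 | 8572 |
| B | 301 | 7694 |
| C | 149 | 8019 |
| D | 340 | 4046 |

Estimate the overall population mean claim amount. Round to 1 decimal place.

x̄_st = (Σ Nₕx̄ₕ) / (Σ Nₕ) = (752·8572 + 301·7694 + 149·8019 + 340·4046) / 1542
= 11332509 / 1542 = 7349.228... → 7349.2.

7349.2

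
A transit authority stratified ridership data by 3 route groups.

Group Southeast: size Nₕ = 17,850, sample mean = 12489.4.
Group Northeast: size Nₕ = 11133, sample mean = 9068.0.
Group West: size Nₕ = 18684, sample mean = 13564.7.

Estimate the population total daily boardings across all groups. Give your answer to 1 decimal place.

577332688.8

Southeast: 17850·12489.4 = 222935790
Northeast: 11133·9068.0 = 100954044
West: 18684·13564.7 = 253442854.8
τ̂ = Σ Nₕx̄ₕ = 577332688.8.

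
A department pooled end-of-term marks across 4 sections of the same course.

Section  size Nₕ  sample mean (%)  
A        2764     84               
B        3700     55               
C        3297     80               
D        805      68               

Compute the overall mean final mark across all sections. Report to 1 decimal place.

71.4

N = 2764 + 3700 + 3297 + 805 = 10566.
Weight each subgroup mean by Nₕ/N and sum.
Σ Nₕx̄ₕ = 2764·84 + 3700·55 + 3297·80 + 805·68 = 232176 + 203500 + 263760 + 54740 = 754176.
Divide by N: 754176 / 10566 = 71.378... → 71.4.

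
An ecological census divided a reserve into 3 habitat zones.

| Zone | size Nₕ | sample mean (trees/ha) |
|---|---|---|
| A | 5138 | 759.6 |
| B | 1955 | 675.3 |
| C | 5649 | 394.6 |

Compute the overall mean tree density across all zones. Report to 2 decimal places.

x̄_st = (Σ Nₕx̄ₕ) / (Σ Nₕ) = (5138·759.6 + 1955·675.3 + 5649·394.6) / 12742
= 7452131.7 / 12742 = 584.8479... → 584.85.

584.85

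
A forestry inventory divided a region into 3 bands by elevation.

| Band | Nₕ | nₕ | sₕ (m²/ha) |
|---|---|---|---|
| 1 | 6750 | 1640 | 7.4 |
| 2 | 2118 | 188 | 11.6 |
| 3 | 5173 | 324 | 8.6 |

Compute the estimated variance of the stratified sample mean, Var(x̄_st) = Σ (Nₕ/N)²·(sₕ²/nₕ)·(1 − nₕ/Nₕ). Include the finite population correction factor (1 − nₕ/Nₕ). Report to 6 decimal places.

N = 14041. Term for each stratum: Wₕ²sₕ²/nₕ·(1−nₕ/Nₕ).
Var(x̄_st) = 0.005841820 + 0.014840390 + 0.029043602 = 0.049725812 → 0.049726.

0.049726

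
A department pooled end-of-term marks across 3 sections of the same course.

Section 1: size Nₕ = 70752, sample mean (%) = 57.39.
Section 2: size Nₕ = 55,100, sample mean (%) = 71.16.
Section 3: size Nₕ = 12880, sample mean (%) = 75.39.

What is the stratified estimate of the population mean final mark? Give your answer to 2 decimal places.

64.53

N = 70752 + 55100 + 12880 = 138732.
Overall mean = Σ (Nₕ/N)·x̄ₕ — weight by population share, not a simple average.
Σ Nₕx̄ₕ = 70752·57.39 + 55100·71.16 + 12880·75.39 = 4060457.28 + 3920916 + 971023.2 = 8952396.48.
Divide by N: 8952396.48 / 138732 = 64.5301... → 64.53.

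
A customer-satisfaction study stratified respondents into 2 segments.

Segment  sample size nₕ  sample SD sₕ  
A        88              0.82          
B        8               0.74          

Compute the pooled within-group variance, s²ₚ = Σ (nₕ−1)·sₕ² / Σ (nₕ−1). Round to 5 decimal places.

0.66311

A: (88−1)·0.82² = 87·0.6724 = 58.4988
B: (8−1)·0.74² = 7·0.5476 = 3.8332
Numerator = 62.332; denominator = Σ(nₕ−1) = 94.
s²ₚ = 62.332/94 = 0.6631064... → 0.66311.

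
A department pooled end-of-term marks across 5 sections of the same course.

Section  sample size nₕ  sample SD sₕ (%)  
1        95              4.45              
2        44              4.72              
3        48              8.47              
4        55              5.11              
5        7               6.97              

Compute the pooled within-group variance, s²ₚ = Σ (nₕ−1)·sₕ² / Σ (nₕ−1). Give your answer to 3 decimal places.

32.347

1: (95−1)·4.45² = 94·19.8025 = 1861.435
2: (44−1)·4.72² = 43·22.2784 = 957.9712
3: (48−1)·8.47² = 47·71.7409 = 3371.8223
4: (55−1)·5.11² = 54·26.1121 = 1410.0534
5: (7−1)·6.97² = 6·48.5809 = 291.4854
Numerator = 7892.7673; denominator = Σ(nₕ−1) = 244.
s²ₚ = 7892.7673/244 = 32.34741... → 32.347.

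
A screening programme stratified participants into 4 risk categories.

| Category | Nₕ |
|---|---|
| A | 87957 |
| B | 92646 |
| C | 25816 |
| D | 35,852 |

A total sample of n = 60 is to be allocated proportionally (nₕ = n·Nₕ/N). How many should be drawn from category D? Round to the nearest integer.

Share of category D = 35852/242271 = 0.14798.
Allocate 60 × 0.14798 = 8.879... → 9.

9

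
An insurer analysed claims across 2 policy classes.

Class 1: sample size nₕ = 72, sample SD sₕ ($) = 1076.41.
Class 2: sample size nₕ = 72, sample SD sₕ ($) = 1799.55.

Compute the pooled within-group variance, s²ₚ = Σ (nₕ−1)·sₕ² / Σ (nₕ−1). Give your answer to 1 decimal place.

1: (72−1)·1076.41² = 71·1158658.4881 = 82264752.6551
2: (72−1)·1799.55² = 71·3238380.2025 = 229924994.3775
Numerator = 312189747.0326; denominator = Σ(nₕ−1) = 142.
s²ₚ = 312189747.0326/142 = 2198519.345... → 2198519.3.

2198519.3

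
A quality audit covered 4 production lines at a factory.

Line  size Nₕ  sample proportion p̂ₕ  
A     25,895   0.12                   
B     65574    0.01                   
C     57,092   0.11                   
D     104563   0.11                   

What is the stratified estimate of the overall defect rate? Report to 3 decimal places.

0.085

Wₕ = Nₕ/N with N = 253124: 0.1023, 0.2591, 0.2255, 0.4131.
p̂_st = 0.1023·0.12 + 0.2591·0.01 + 0.2255·0.11 + 0.4131·0.11 ≈ 0.08512... → 0.085.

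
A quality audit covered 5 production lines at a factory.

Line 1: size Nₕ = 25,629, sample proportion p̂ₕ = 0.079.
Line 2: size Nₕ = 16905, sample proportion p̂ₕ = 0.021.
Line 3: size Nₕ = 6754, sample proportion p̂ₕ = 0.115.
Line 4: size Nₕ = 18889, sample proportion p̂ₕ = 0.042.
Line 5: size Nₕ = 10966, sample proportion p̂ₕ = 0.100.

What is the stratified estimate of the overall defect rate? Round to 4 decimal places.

0.0638

Wₕ = Nₕ/N with N = 79143: 0.3238, 0.2136, 0.0853, 0.2387, 0.1386.
p̂_st = 0.3238·0.079 + 0.2136·0.021 + 0.0853·0.115 + 0.2387·0.042 + 0.1386·0.100 ≈ 0.063762... → 0.0638.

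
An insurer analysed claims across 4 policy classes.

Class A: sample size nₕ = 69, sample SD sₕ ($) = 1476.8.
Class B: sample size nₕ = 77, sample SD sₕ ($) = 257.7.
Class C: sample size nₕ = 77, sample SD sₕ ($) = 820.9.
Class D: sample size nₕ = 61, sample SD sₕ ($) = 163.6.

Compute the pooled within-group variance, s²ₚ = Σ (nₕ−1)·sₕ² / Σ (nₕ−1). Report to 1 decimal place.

736326.6

Degrees of freedom: 68 + 76 + 76 + 60 = 280.
Σ(nₕ−1)sₕ² = 68·2180938.24 + 76·66409.29 + 76·673876.81 + 60·26764.96 = 206171441.52.
s²ₚ = 206171441.52 / 280 = 736326.577... → 736326.6.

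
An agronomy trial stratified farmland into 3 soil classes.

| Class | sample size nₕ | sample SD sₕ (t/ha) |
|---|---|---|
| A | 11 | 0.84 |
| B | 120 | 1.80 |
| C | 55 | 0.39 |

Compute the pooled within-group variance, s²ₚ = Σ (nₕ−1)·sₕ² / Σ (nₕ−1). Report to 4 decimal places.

Degrees of freedom: 10 + 119 + 54 = 183.
Σ(nₕ−1)sₕ² = 10·0.7056 + 119·3.24 + 54·0.1521 = 400.8294.
s²ₚ = 400.8294 / 183 = 2.190325... → 2.1903.

2.1903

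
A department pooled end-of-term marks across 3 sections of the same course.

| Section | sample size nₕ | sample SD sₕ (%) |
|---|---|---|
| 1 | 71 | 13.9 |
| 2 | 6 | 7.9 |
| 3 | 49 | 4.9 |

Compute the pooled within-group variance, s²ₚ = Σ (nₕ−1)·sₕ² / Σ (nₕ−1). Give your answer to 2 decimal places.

121.86

1: (71−1)·13.9² = 70·193.21 = 13524.7
2: (6−1)·7.9² = 5·62.41 = 312.05
3: (49−1)·4.9² = 48·24.01 = 1152.48
Numerator = 14989.23; denominator = Σ(nₕ−1) = 123.
s²ₚ = 14989.23/123 = 121.8637... → 121.86.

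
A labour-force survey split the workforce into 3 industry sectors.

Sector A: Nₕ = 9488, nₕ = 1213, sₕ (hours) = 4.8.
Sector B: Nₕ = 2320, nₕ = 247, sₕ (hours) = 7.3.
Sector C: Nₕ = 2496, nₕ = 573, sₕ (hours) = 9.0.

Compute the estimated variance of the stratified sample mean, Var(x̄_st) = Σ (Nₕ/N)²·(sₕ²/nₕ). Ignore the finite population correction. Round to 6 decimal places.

0.018337

N = 14304; Wₕ = Nₕ/N.
sector A: (9488/14304)²·4.8²/1213 = 0.008357108
sector B: (2320/14304)²·7.3²/247 = 0.005675573
sector C: (2496/14304)²·9.0²/573 = 0.004304320
Sum = 0.018337001 → 0.018337.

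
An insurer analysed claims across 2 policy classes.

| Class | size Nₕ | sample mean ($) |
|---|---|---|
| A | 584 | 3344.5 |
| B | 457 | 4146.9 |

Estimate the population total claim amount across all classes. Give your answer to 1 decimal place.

A: 584·3344.5 = 1953188
B: 457·4146.9 = 1895133.3
τ̂ = Σ Nₕx̄ₕ = 3848321.3.

3848321.3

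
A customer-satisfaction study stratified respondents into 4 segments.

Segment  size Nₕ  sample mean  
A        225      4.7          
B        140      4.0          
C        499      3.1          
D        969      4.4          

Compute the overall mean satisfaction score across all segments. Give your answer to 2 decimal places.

4.05

x̄_st = (Σ Nₕx̄ₕ) / (Σ Nₕ) = (225·4.7 + 140·4.0 + 499·3.1 + 969·4.4) / 1833
= 7428 / 1833 = 4.0524... → 4.05.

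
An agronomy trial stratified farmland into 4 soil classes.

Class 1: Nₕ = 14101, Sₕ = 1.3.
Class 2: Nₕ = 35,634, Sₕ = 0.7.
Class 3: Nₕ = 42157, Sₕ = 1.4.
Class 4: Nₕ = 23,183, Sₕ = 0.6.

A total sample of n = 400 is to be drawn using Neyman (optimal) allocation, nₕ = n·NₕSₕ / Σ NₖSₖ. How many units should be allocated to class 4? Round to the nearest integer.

48

Σ NₕSₕ = 14101·1.3 + 35634·0.7 + 42157·1.4 + 23183·0.6 = 116204.7.
Share for 4: 13909.8/116204.7 = 0.11970.
n_4 = 400 × 0.11970 = 47.880... → 48.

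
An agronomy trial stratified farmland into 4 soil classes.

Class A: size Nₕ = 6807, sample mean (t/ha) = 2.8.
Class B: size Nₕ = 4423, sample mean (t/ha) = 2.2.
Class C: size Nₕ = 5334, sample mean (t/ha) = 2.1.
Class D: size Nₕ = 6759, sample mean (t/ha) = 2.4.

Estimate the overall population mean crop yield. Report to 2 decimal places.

N = 23323; weights Wₕ = Nₕ/N = (0.2919, 0.1896, 0.2287, 0.2898).
x̄_st = Σ Wₕ·x̄ₕ = 0.2919·2.8 + 0.1896·2.2 + 0.2287·2.1 + 0.2898·2.4 ≈ 2.4102...
→ 2.41.

2.41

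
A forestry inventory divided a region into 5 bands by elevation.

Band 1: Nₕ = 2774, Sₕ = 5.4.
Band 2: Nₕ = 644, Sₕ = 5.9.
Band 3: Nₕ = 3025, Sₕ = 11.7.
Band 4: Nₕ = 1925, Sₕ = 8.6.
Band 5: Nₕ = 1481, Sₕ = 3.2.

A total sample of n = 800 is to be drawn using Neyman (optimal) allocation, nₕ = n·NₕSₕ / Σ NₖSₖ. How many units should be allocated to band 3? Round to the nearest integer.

375

1: NₕSₕ = 2774·5.4 = 14979.6
2: NₕSₕ = 644·5.9 = 3799.6
3: NₕSₕ = 3025·11.7 = 35392.5
4: NₕSₕ = 1925·8.6 = 16555
5: NₕSₕ = 1481·3.2 = 4739.2
Σ NₕSₕ = 75465.9.
n_3 = 800·35392.5/75465.9 = 375.189... → 375.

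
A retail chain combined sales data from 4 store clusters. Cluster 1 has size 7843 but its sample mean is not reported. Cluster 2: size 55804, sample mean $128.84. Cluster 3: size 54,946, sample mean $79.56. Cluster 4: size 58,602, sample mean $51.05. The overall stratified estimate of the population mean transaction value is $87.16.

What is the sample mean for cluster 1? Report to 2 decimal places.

113.65

N = 7843 + 55804 + 54946 + 58602 = 177195.
Overall total = μ·N = 87.16·177195 = 15444316.2.
Subtract the known strata: 55804·128.84 + 54946·79.56 + 58602·51.05 = 14552923.22.
Remaining total for cluster 1: 15444316.2 − 14552923.22 = 891392.98.
Divide by its size: 891392.98 / 7843 = 113.6546... → 113.65.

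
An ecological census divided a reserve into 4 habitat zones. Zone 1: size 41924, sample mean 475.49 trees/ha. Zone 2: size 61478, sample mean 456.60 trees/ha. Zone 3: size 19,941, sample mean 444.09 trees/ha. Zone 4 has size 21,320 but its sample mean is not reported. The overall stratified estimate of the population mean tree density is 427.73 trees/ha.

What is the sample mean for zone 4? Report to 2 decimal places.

235.26

Σ Nₕx̄ₕ = N·μ, so 21320·x̄_4 = 144663·427.73 − (41924·475.49 + 61478·456.60 + 19941·444.09).
= 61876704.99 − 56860896.25 = 5015808.74.
x̄_4 = 5015808.74 / 21320 = 235.2631... → 235.26.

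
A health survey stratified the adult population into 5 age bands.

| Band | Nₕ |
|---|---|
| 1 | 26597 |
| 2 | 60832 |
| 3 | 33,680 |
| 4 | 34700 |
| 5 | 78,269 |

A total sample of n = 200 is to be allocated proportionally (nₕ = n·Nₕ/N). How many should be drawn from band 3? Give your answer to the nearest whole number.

N = 26597 + 60832 + 33680 + 34700 + 78269 = 234078.
n_3 = 200·33680/234078 = 28.777... → 29.

29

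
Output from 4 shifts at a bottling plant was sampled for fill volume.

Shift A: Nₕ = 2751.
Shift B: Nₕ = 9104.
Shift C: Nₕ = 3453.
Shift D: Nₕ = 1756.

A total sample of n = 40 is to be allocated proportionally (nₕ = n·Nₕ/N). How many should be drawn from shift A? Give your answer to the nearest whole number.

6

N = 2751 + 9104 + 3453 + 1756 = 17064.
n_A = 40·2751/17064 = 6.449... → 6.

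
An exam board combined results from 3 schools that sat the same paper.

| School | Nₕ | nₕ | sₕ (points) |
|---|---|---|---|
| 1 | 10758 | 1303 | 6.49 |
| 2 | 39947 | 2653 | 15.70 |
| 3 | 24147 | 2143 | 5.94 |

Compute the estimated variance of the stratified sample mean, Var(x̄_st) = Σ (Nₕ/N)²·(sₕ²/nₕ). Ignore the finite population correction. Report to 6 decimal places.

0.028843

N = 74852; Wₕ = Nₕ/N.
school 1: (10758/74852)²·6.49²/1303 = 0.000667731
school 2: (39947/74852)²·15.70²/2653 = 0.026462056
school 3: (24147/74852)²·5.94²/2143 = 0.001713445
Sum = 0.028843231 → 0.028843.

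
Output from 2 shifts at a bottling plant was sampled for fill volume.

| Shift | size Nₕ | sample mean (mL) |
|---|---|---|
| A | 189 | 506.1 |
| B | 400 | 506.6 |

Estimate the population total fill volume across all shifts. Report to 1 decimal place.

A: 189·506.1 = 95652.9
B: 400·506.6 = 202640
τ̂ = Σ Nₕx̄ₕ = 298292.9.

298292.9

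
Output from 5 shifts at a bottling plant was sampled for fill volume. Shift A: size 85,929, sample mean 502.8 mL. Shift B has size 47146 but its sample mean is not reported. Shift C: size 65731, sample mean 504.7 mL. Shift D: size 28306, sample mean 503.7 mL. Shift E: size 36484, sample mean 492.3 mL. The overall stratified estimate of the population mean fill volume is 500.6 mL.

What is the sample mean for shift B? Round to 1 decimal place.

N = 85929 + 47146 + 65731 + 28306 + 36484 = 263596.
Overall total = μ·N = 500.6·263596 = 131956157.6.
Subtract the known strata: 85929·502.8 + 65731·504.7 + 28306·503.7 + 36484·492.3 = 108598342.3.
Remaining total for shift B: 131956157.6 − 108598342.3 = 23357815.3.
Divide by its size: 23357815.3 / 47146 = 495.436... → 495.4.

495.4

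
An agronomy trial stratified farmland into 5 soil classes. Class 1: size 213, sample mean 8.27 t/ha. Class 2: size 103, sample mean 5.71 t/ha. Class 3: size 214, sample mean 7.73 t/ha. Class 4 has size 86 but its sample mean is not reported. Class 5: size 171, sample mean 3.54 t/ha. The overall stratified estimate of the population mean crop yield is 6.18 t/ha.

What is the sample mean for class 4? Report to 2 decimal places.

2.96

Σ Nₕx̄ₕ = N·μ, so 86·x̄_4 = 787·6.18 − (213·8.27 + 103·5.71 + 214·7.73 + 171·3.54).
= 4863.66 − 4609.2 = 254.46.
x̄_4 = 254.46 / 86 = 2.9588... → 2.96.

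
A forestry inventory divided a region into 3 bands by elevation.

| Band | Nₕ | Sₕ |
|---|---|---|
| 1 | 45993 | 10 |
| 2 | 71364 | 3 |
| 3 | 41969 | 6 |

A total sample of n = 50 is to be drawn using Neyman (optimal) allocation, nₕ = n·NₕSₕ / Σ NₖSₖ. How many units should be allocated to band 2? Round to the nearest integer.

12

1: NₕSₕ = 45993·10 = 459930
2: NₕSₕ = 71364·3 = 214092
3: NₕSₕ = 41969·6 = 251814
Σ NₕSₕ = 925836.
n_2 = 50·214092/925836 = 11.562... → 12.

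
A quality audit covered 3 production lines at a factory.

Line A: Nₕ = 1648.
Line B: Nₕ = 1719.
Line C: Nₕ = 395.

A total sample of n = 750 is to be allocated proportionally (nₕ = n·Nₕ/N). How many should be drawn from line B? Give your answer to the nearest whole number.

N = 1648 + 1719 + 395 = 3762.
n_B = 750·1719/3762 = 342.703... → 343.

343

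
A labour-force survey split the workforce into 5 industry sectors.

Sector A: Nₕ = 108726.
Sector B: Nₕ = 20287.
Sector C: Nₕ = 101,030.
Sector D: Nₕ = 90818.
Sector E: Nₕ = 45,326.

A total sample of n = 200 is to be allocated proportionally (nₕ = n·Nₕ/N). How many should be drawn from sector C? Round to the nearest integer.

55

N = 108726 + 20287 + 101030 + 90818 + 45326 = 366187.
n_C = 200·101030/366187 = 55.179... → 55.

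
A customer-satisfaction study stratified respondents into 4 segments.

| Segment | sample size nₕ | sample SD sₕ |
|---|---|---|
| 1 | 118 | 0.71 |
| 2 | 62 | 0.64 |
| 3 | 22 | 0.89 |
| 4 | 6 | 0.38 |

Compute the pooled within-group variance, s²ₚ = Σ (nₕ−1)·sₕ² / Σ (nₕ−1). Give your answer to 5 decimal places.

0.49667

Degrees of freedom: 117 + 61 + 21 + 5 = 204.
Σ(nₕ−1)sₕ² = 117·0.5041 + 61·0.4096 + 21·0.7921 + 5·0.1444 = 101.3214.
s²ₚ = 101.3214 / 204 = 0.4966735... → 0.49667.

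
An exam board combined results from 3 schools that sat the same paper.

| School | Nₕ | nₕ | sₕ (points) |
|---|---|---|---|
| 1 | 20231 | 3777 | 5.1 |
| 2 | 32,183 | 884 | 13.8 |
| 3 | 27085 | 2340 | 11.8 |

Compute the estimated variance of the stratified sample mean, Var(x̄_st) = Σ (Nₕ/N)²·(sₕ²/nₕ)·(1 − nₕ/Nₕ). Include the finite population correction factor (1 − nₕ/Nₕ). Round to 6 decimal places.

N = 79499; Wₕ = Nₕ/N.
school 1: (20231/79499)²·5.1²/3777·(1 − 3777/20231) = 0.000362709
school 2: (32183/79499)²·13.8²/884·(1 − 884/32183) = 0.034335199
school 3: (27085/79499)²·11.8²/2340·(1 − 2340/27085) = 0.006310171
Sum = 0.041008079 → 0.041008.

0.041008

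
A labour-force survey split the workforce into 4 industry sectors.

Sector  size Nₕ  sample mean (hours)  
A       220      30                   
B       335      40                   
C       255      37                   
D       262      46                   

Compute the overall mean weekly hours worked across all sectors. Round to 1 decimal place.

38.7

x̄_st = (Σ Nₕx̄ₕ) / (Σ Nₕ) = (220·30 + 335·40 + 255·37 + 262·46) / 1072
= 41487 / 1072 = 38.701... → 38.7.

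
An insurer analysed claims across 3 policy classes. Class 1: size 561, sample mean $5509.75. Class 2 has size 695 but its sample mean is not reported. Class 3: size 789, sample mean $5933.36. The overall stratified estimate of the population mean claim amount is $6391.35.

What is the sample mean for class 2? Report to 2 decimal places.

N = 561 + 695 + 789 = 2045.
Overall total = μ·N = 6391.35·2045 = 13070310.75.
Subtract the known strata: 561·5509.75 + 789·5933.36 = 7772390.79.
Remaining total for class 2: 13070310.75 − 7772390.79 = 5297919.96.
Divide by its size: 5297919.96 / 695 = 7622.9064... → 7622.91.

7622.91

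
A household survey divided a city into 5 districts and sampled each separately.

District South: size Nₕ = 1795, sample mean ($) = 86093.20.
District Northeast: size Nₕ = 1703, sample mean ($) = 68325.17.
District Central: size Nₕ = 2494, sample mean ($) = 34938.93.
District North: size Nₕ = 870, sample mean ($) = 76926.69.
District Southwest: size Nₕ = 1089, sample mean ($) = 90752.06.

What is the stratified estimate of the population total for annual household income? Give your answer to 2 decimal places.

523787963.57

Population total = Σ Nₕ·x̄ₕ (each stratum's size times its mean).
1795·86093.20 + 1703·68325.17 + 2494·34938.93 + 870·76926.69 + 1089·90752.06 = 154537294 + 116357764.51 + 87137691.42 + 66926220.3 + 98828993.34 = 523787963.57.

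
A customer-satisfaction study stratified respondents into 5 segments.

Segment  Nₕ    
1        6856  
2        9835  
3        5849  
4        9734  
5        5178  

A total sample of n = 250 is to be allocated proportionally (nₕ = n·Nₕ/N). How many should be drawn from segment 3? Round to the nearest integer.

39

N = 6856 + 9835 + 5849 + 9734 + 5178 = 37452.
n_3 = 250·5849/37452 = 39.043... → 39.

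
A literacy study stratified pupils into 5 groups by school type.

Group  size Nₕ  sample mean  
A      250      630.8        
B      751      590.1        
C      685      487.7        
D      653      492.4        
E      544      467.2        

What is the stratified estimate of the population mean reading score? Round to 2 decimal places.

523.98

N = 250 + 751 + 685 + 653 + 544 = 2883.
The stratified mean weights each stratum mean by its population share Nₕ/N.
Σ Nₕx̄ₕ = 250·630.8 + 751·590.1 + 685·487.7 + 653·492.4 + 544·467.2 = 157700 + 443165.1 + 334074.5 + 321537.2 + 254156.8 = 1510633.6.
Divide by N: 1510633.6 / 2883 = 523.9797... → 523.98.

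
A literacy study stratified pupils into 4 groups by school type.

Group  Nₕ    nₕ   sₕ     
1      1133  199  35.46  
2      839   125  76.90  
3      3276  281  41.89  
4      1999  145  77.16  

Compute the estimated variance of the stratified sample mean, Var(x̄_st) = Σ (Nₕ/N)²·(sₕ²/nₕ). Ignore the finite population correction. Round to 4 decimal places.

5.1887

N = 7247; Wₕ = Nₕ/N.
group 1: (1133/7247)²·35.46²/199 = 0.1544428
group 2: (839/7247)²·76.90²/125 = 0.6340888
group 3: (3276/7247)²·41.89²/281 = 1.2761028
group 4: (1999/7247)²·77.16²/145 = 3.1241041
Sum = 5.1887385 → 5.1887.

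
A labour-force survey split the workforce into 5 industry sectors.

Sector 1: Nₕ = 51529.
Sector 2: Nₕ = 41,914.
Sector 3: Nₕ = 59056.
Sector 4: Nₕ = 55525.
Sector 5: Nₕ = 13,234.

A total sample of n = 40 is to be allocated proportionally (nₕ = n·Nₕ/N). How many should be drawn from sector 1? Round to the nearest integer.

Share of sector 1 = 51529/221258 = 0.23289.
Allocate 40 × 0.23289 = 9.316... → 9.

9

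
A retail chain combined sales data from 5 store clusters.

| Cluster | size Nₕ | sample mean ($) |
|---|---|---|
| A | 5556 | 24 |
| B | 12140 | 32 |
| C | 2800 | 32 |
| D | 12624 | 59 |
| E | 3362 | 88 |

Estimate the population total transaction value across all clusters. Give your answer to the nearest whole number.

Estimate total by summing Nₕ·x̄ₕ over strata.
5556·24 + 12140·32 + 2800·32 + 12624·59 + 3362·88 = 133344 + 388480 + 89600 + 744816 + 295856 = 1652096.

1652096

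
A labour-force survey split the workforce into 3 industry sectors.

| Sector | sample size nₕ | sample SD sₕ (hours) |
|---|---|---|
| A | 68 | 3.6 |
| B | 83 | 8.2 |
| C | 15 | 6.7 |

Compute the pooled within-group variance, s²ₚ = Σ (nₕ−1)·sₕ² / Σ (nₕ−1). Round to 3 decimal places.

Degrees of freedom: 67 + 82 + 14 = 163.
Σ(nₕ−1)sₕ² = 67·12.96 + 82·67.24 + 14·44.89 = 7010.46.
s²ₚ = 7010.46 / 163 = 43.00896... → 43.009.

43.009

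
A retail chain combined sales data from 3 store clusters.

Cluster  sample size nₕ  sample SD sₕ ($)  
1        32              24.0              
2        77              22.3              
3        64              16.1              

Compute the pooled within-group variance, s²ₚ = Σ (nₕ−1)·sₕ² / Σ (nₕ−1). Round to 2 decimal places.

1: (32−1)·24.0² = 31·576 = 17856
2: (77−1)·22.3² = 76·497.29 = 37794.04
3: (64−1)·16.1² = 63·259.21 = 16330.23
Numerator = 71980.27; denominator = Σ(nₕ−1) = 170.
s²ₚ = 71980.27/170 = 423.4134... → 423.41.

423.41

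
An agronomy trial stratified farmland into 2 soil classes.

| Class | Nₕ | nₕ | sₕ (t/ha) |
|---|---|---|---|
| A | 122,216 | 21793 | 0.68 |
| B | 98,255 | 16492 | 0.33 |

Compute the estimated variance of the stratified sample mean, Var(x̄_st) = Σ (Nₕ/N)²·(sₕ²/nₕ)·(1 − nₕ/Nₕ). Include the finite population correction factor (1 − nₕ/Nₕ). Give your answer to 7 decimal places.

N = 220471; Wₕ = Nₕ/N.
class A: (122216/220471)²·0.68²/21793·(1 − 21793/122216) = 0.0000053575
class B: (98255/220471)²·0.33²/16492·(1 − 16492/98255) = 0.0000010913
Sum = 0.0000064488 → 0.0000064.

0.0000064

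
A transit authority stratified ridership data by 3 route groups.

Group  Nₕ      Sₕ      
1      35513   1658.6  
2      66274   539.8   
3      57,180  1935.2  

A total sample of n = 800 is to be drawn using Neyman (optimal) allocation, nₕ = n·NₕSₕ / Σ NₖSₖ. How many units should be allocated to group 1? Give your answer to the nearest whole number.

229

Σ NₕSₕ = 35513·1658.6 + 66274·539.8 + 57180·1935.2 = 205331303.
Share for 1: 58901861.8/205331303 = 0.28686.
n_1 = 800 × 0.28686 = 229.490... → 229.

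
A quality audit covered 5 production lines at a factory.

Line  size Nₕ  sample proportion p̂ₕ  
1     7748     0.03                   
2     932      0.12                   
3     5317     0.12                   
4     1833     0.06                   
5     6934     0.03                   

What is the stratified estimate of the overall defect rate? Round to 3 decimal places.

N = 7748 + 932 + 5317 + 1833 + 6934 = 22764.
Overall proportion = Σ (Nₕ/N)·p̂ₕ.
Σ Nₕp̂ₕ = 232.44 + 111.84 + 638.04 + 109.98 + 208.02 = 1300.32.
1300.32 / 22764 = 0.05712... → 0.057.

0.057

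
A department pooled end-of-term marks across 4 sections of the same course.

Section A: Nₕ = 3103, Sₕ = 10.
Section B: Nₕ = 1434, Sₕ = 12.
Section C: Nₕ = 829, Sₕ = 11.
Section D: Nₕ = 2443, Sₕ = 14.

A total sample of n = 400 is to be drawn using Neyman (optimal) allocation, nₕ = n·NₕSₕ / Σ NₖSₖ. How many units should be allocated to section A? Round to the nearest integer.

136

A: NₕSₕ = 3103·10 = 31030
B: NₕSₕ = 1434·12 = 17208
C: NₕSₕ = 829·11 = 9119
D: NₕSₕ = 2443·14 = 34202
Σ NₕSₕ = 91559.
n_A = 400·31030/91559 = 135.563... → 136.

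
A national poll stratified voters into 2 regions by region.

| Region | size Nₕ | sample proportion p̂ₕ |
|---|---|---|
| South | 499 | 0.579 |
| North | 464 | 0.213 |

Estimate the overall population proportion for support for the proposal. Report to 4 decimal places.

N = 499 + 464 = 963.
Overall proportion = Σ (Nₕ/N)·p̂ₕ.
Σ Nₕp̂ₕ = 288.921 + 98.832 = 387.753.
387.753 / 963 = 0.402651... → 0.4027.

0.4027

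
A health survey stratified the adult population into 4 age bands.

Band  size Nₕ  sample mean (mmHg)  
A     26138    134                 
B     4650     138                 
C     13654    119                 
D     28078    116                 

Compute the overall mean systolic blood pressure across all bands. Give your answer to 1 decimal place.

124.5

N = 26138 + 4650 + 13654 + 28078 = 72520.
Overall mean = Σ (Nₕ/N)·x̄ₕ — weight by population share, not a simple average.
Σ Nₕx̄ₕ = 26138·134 + 4650·138 + 13654·119 + 28078·116 = 3502492 + 641700 + 1624826 + 3257048 = 9026066.
Divide by N: 9026066 / 72520 = 124.463... → 124.5.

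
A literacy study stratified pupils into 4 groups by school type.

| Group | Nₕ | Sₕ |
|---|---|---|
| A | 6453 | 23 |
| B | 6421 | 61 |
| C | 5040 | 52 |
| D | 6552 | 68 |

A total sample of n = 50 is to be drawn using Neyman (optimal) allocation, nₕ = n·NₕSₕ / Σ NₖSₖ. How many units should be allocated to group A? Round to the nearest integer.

A: NₕSₕ = 6453·23 = 148419
B: NₕSₕ = 6421·61 = 391681
C: NₕSₕ = 5040·52 = 262080
D: NₕSₕ = 6552·68 = 445536
Σ NₕSₕ = 1247716.
n_A = 50·148419/1247716 = 5.948... → 6.

6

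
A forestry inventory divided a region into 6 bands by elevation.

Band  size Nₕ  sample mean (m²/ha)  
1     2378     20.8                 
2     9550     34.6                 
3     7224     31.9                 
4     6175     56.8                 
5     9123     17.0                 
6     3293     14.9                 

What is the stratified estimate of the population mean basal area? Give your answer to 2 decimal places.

N = 2378 + 9550 + 7224 + 6175 + 9123 + 3293 = 37743.
Overall mean = Σ (Nₕ/N)·x̄ₕ — weight by population share, not a simple average.
Σ Nₕx̄ₕ = 2378·20.8 + 9550·34.6 + 7224·31.9 + 6175·56.8 + 9123·17.0 + 3293·14.9 = 49462.4 + 330430 + 230445.6 + 350740 + 155091 + 49065.7 = 1165234.7.
Divide by N: 1165234.7 / 37743 = 30.8729... → 30.87.

30.87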